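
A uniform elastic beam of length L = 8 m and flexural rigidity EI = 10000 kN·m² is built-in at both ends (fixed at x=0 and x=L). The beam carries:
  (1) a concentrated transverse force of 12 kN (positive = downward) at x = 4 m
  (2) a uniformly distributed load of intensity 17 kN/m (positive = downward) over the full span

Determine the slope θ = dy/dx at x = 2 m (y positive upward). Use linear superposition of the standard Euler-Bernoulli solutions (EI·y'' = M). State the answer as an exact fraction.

θ(2) = -1/125 rad

Load 1 — point force P=12 kN at a=4 m (b=L-a=4):
  θ_1 = -Pb²x(2aL-(3a+b)x)/(2L³EI)  [x≤a] = -12·4²·2·(2·4·8-(3·4+4)·2)/(2·8³·10000) = -3/2500 rad
Load 2 — uniform load w=17 kN/m over full span:
  θ_2 = -wx(L-x)(L-2x)/(12EI) = -17·2·(8-2)·(8-2·2)/(12·10000) = -17/2500 rad
Superposition: θ = Σ θ_i = -1/125 rad ≈ -0.008000 rad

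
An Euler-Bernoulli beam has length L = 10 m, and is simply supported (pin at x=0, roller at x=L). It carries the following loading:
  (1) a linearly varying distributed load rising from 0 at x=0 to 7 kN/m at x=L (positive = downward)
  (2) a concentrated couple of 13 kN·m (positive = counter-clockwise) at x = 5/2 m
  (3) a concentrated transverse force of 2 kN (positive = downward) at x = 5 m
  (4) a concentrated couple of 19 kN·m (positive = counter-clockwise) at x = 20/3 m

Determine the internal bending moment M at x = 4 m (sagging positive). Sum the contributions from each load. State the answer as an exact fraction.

Load 1 — triangular load w₀=7 kN/m (0→w₀ over full span):
  M_1 = w₀Lx/6 - w₀x³/(6L) = 7·10·4/6 - 7·4³/(6·10) = 196/5 kN·m
Load 2 — applied couple M₀=13 kN·m at a=5/2 m (b=L-a=15/2):
  M_2 = M₀x/L - M₀  [x>a] = 13·4/10 - 13 = -39/5 kN·m
Load 3 — point force P=2 kN at a=5 m (b=L-a=5):
  M_3 = Pbx/L  [x≤a] = 2·5·4/10 = 4 kN·m
Load 4 — applied couple M₀=19 kN·m at a=20/3 m (b=L-a=10/3):
  M_4 = M₀x/L  [x≤a] = 19·4/10 = 38/5 kN·m
Superposition: M = Σ M_i = 43 kN·m ≈ 43.000000 kN·m

M(4) = 43 kN·m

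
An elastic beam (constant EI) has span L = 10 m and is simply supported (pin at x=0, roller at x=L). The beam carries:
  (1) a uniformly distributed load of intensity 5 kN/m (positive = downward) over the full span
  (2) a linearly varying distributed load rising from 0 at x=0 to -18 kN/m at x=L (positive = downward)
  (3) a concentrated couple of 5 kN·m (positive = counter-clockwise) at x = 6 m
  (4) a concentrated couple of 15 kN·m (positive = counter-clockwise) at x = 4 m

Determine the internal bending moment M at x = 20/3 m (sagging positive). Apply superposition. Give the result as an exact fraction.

Load 1 — uniform load w=5 kN/m over full span:
  M_1 = wx(L-x)/2 = 5·(20/3)·(10-(20/3))/2 = 500/9 kN·m
Load 2 — triangular load w₀=-18 kN/m (0→w₀ over full span):
  M_2 = w₀Lx/6 - w₀x³/(6L) = (-18)·10·(20/3)/6 - (-18)·(20/3)³/(6·10) = -1000/9 kN·m
Load 3 — applied couple M₀=5 kN·m at a=6 m (b=L-a=4):
  M_3 = M₀x/L - M₀  [x>a] = 5·(20/3)/10 - 5 = -5/3 kN·m
Load 4 — applied couple M₀=15 kN·m at a=4 m (b=L-a=6):
  M_4 = M₀x/L - M₀  [x>a] = 15·(20/3)/10 - 15 = -5 kN·m
Superposition: M = Σ M_i = -560/9 kN·m ≈ -62.222222 kN·m

M(20/3) = -560/9 kN·m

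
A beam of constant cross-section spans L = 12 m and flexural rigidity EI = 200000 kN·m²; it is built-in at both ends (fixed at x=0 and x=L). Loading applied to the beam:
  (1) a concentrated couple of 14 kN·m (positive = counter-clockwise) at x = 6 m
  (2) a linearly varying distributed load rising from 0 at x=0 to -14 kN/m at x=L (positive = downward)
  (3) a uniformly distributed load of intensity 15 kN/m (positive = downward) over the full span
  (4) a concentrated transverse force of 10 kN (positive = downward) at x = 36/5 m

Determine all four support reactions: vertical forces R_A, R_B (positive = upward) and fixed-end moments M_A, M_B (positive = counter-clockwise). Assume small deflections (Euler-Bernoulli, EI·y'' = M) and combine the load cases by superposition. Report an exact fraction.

Load 1 — applied couple M₀=14 kN·m at a=6 m (b=L-a=6):
  R_A = 6M₀ab/L³ = 6·14·6·6/12³ = 7/4 kN
  M_A = M₀b(2a-b)/L² = 14·6·(2·6-6)/12² = 7/2 kN·m
  R_B = -6M₀ab/L³ = -6·14·6·6/12³ = -7/4 kN
  M_B = M₀a(2b-a)/L² = 14·6·(2·6-6)/12² = 7/2 kN·m
Load 2 — triangular load w₀=-14 kN/m (0→w₀ over full span):
  R_A = 3w₀L/20 = 3·(-14)·12/20 = -126/5 kN
  M_A = w₀L²/30 = (-14)·12²/30 = -336/5 kN·m
  R_B = 7w₀L/20 = 7·(-14)·12/20 = -294/5 kN
  M_B = -w₀L²/20 = -(-14)·12²/20 = 504/5 kN·m
Load 3 — uniform load w=15 kN/m over full span:
  R_A = wL/2 = 15·12/2 = 90 kN
  M_A = wL²/12 = 15·12²/12 = 180 kN·m
  R_B = wL/2 = 15·12/2 = 90 kN
  M_B = -wL²/12 = -15·12²/12 = -180 kN·m
Load 4 — point force P=10 kN at a=36/5 m (b=L-a=24/5):
  R_A = Pb²(3a+b)/L³ = 10·(24/5)²·(3·(36/5)+(24/5))/12³ = 88/25 kN
  M_A = Pab²/L² = 10·(36/5)·(24/5)²/12² = 288/25 kN·m
  R_B = Pa²(a+3b)/L³ = 10·(36/5)²·((36/5)+3·(24/5))/12³ = 162/25 kN
  M_B = -Pa²b/L² = -10·(36/5)²·(24/5)/12² = -432/25 kN·m
Superposition: R_A = 7007/100 kN, M_A = 6391/50 kN·m, R_B = 3593/100 kN, M_B = -4649/50 kN·m

R_A = 7007/100 kN, M_A = 6391/50 kN·m, R_B = 3593/100 kN, M_B = -4649/50 kN·m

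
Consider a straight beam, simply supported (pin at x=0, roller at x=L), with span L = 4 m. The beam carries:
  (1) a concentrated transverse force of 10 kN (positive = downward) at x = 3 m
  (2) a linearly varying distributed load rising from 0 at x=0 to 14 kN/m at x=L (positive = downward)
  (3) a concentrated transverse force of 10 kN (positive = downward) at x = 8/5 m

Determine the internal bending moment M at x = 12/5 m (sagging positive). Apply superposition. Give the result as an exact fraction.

M(12/5) = 3342/125 kN·m

Load 1 — point force P=10 kN at a=3 m (b=L-a=1):
  M_1 = Pbx/L  [x≤a] = 10·1·(12/5)/4 = 6 kN·m
Load 2 — triangular load w₀=14 kN/m (0→w₀ over full span):
  M_2 = w₀Lx/6 - w₀x³/(6L) = 14·4·(12/5)/6 - 14·(12/5)³/(6·4) = 1792/125 kN·m
Load 3 — point force P=10 kN at a=8/5 m (b=L-a=12/5):
  M_3 = Pa(L-x)/L  [x>a] = 10·(8/5)·(4-(12/5))/4 = 32/5 kN·m
Superposition: M = Σ M_i = 3342/125 kN·m ≈ 26.736000 kN·m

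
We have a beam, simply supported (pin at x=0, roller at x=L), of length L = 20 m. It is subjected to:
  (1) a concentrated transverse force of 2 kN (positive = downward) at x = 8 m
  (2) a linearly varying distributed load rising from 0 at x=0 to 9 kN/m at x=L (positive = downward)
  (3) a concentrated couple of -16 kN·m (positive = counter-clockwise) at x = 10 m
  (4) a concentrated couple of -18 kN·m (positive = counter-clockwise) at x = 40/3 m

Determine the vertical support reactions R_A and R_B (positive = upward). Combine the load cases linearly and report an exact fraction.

R_A = 59/2 kN, R_B = 125/2 kN

Load 1 — point force P=2 kN at a=8 m (b=L-a=12):
  R_A = Pb/L = 2·12/20 = 6/5 kN
  R_B = Pa/L = 2·8/20 = 4/5 kN
Load 2 — triangular load w₀=9 kN/m (0→w₀ over full span):
  R_A = w₀L/6 = 9·20/6 = 30 kN
  R_B = w₀L/3 = 9·20/3 = 60 kN
Load 3 — applied couple M₀=-16 kN·m at a=10 m (b=L-a=10):
  R_A = M₀/L = (-16)/20 = -4/5 kN
  R_B = -M₀/L = -(-16)/20 = 4/5 kN
Load 4 — applied couple M₀=-18 kN·m at a=40/3 m (b=L-a=20/3):
  R_A = M₀/L = (-18)/20 = -9/10 kN
  R_B = -M₀/L = -(-18)/20 = 9/10 kN
Superposition: R_A = 59/2 kN, R_B = 125/2 kN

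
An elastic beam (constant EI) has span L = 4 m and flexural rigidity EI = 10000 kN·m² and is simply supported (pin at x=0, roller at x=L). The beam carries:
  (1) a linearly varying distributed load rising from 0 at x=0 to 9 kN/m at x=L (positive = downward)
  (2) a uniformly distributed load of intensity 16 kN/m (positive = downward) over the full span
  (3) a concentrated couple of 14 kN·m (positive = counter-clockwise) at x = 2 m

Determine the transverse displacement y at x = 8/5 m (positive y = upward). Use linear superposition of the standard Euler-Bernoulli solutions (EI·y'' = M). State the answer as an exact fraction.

y(8/5) = -129209/19531250 m

Load 1 — triangular load w₀=9 kN/m (0→w₀ over full span):
  y_1 = -w₀x(7L⁴-10L²x²+3x⁴)/(360LEI) = -9·(8/5)·(7·4⁴-10·4²·(8/5)²+3·(8/5)⁴)/(360·4·10000) = -13692/9765625 m
Load 2 — uniform load w=16 kN/m over full span:
  y_2 = -wx(L³-2Lx²+x³)/(24EI) = -16·(8/5)·(4³-2·4·(8/5)²+(8/5)³)/(24·10000) = -1984/390625 m
Load 3 — applied couple M₀=14 kN·m at a=2 m (b=L-a=2):
  y_3 = (M₀x³/(6L)+C₁x)/EI  [x≤a] with C₁=M₀(3b²-L²)/(6L)=-7/3 = (14·(8/5)³/(6·4)+(-7/3)·(8/5))/10000 = -21/156250 m
Superposition: y = Σ y_i = -129209/19531250 m ≈ -0.006616 m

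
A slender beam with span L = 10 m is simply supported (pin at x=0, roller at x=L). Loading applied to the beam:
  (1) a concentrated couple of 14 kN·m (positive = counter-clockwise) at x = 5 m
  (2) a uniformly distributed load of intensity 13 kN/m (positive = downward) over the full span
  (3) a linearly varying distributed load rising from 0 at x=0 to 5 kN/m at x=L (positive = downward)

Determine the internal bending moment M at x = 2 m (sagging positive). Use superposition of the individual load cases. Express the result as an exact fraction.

M(2) = 614/5 kN·m

Load 1 — applied couple M₀=14 kN·m at a=5 m (b=L-a=5):
  M_1 = M₀x/L  [x≤a] = 14·2/10 = 14/5 kN·m
Load 2 — uniform load w=13 kN/m over full span:
  M_2 = wx(L-x)/2 = 13·2·(10-2)/2 = 104 kN·m
Load 3 — triangular load w₀=5 kN/m (0→w₀ over full span):
  M_3 = w₀Lx/6 - w₀x³/(6L) = 5·10·2/6 - 5·2³/(6·10) = 16 kN·m
Superposition: M = Σ M_i = 614/5 kN·m ≈ 122.800000 kN·m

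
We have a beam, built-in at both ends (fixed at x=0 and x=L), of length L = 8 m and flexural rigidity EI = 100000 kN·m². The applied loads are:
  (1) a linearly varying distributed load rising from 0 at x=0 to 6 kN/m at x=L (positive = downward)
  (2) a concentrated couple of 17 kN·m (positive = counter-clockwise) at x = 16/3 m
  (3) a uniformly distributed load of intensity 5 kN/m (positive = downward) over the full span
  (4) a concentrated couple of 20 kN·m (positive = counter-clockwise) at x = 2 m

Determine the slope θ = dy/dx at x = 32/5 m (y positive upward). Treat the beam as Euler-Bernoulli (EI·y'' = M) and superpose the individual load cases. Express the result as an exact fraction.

Load 1 — triangular load w₀=6 kN/m (0→w₀ over full span):
  θ_1 = -w₀(2x(L-x)(L-2x)(x+2L)+x²(L-x)²)/(120LEI) = -6·(2·(32/5)·(8-(32/5))·(8-2·(32/5))·((32/5)+2·8)+(32/5)²·(8-(32/5))²)/(120·8·100000) = 256/1953125 rad
Load 2 — applied couple M₀=17 kN·m at a=16/3 m (b=L-a=8/3):
  θ_2 = (R_Ax²/2 - M_Ax - M₀(x-a))/EI  [x>a] with R_A=17/6, M_A=17/3 = ((17/6)·(32/5)²/2 - (17/3)·(32/5) - 17·((32/5)-(16/3)))/100000 = 17/468750 rad
Load 3 — uniform load w=5 kN/m over full span:
  θ_3 = -wx(L-x)(L-2x)/(12EI) = -5·(32/5)·(8-(32/5))·(8-2·(32/5))/(12·100000) = 16/78125 rad
Load 4 — applied couple M₀=20 kN·m at a=2 m (b=L-a=6):
  θ_4 = (R_Ax²/2 - M_Ax - M₀(x-a))/EI  [x>a] with R_A=45/16, M_A=-15/4 = ((45/16)·(32/5)²/2 - (-15/4)·(32/5) - 20·((32/5)-2))/100000 = -1/15625 rad
Superposition: θ = Σ θ_i = 3611/11718750 rad ≈ 0.000308 rad

θ(32/5) = 3611/11718750 rad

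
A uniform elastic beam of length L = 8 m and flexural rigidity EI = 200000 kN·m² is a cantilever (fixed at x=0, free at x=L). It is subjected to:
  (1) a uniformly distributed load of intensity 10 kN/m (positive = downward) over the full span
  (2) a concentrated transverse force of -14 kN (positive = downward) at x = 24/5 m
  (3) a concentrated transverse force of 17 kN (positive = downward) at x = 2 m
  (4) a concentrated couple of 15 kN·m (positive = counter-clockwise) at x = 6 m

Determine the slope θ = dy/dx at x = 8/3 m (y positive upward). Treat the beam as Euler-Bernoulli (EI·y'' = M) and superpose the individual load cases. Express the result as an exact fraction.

θ(8/3) = -94177/40500000 rad

Load 1 — uniform load w=10 kN/m over full span:
  θ_1 = -wx(x²-3Lx+3L²)/(6EI) = -10·(8/3)·((8/3)²-3·8·(8/3)+3·8²)/(6·200000) = -152/50625 rad
Load 2 — point force P=-14 kN at a=24/5 m (b=L-a=16/5):
  θ_2 = -Px(2a-x)/(2EI)  [x≤a] = -(-14)·(8/3)·(2·(24/5)-(8/3))/(2·200000) = 91/140625 rad
Load 3 — point force P=17 kN at a=2 m (b=L-a=6):
  θ_3 = -Pa²/(2EI)  [x>a] = -17·2²/(2·200000) = -17/100000 rad
Load 4 — applied couple M₀=15 kN·m at a=6 m (b=L-a=2):
  θ_4 = M₀x/EI  [x≤a] = 15·(8/3)/200000 = 1/5000 rad
Superposition: θ = Σ θ_i = -94177/40500000 rad ≈ -0.002325 rad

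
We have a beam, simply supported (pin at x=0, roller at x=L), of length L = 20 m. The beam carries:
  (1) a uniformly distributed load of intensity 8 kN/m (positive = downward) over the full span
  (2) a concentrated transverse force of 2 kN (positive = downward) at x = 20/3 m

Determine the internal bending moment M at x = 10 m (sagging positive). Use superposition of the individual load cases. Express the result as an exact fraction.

M(10) = 1220/3 kN·m

Load 1 — uniform load w=8 kN/m over full span:
  M_1 = wx(L-x)/2 = 8·10·(20-10)/2 = 400 kN·m
Load 2 — point force P=2 kN at a=20/3 m (b=L-a=40/3):
  M_2 = Pa(L-x)/L  [x>a] = 2·(20/3)·(20-10)/20 = 20/3 kN·m
Superposition: M = Σ M_i = 1220/3 kN·m ≈ 406.666667 kN·m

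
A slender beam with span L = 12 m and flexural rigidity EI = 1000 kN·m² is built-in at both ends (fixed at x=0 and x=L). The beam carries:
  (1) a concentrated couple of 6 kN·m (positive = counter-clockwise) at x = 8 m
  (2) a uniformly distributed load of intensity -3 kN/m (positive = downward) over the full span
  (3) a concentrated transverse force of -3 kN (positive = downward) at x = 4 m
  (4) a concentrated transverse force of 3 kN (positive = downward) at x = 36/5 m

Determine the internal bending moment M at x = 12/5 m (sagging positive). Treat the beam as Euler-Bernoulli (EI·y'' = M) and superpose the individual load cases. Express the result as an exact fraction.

M(12/5) = 74/625 kN·m

Load 1 — applied couple M₀=6 kN·m at a=8 m (b=L-a=4):
  M_1 = R_Ax - M_A  [x≤a] with R_A=2/3, M_A=2 = (2/3)·(12/5) - 2 = -2/5 kN·m
Load 2 — uniform load w=-3 kN/m over full span:
  M_2 = wLx/2 - wL²/12 - wx²/2 = (-3)·12·(12/5)/2 - (-3)·12²/12 - (-3)·(12/5)²/2 = 36/25 kN·m
Load 3 — point force P=-3 kN at a=4 m (b=L-a=8):
  M_3 = Pb²(3a+b)x/L³ - Pab²/L²  [x≤a] = (-3)·8²·(3·4+8)·(12/5)/12³ - (-3)·4·8²/12² = 0 kN·m
Load 4 — point force P=3 kN at a=36/5 m (b=L-a=24/5):
  M_4 = Pb²(3a+b)x/L³ - Pab²/L²  [x≤a] = 3·(24/5)²·(3·(36/5)+(24/5))·(12/5)/12³ - 3·(36/5)·(24/5)²/12² = -576/625 kN·m
Superposition: M = Σ M_i = 74/625 kN·m ≈ 0.118400 kN·m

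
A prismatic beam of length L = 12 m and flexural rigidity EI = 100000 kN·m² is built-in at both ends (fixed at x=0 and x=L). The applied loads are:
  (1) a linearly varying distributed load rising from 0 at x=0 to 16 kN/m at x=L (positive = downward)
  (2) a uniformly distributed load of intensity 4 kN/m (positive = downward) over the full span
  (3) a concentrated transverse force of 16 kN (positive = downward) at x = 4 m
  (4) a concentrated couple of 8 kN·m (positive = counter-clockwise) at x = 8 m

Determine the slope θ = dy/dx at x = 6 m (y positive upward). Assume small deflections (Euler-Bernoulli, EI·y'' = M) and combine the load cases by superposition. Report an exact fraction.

Load 1 — triangular load w₀=16 kN/m (0→w₀ over full span):
  θ_1 = -w₀(2x(L-x)(L-2x)(x+2L)+x²(L-x)²)/(120LEI) = -16·(2·6·(12-6)·(12-2·6)·(6+2·12)+6²·(12-6)²)/(120·12·100000) = -9/62500 rad
Load 2 — uniform load w=4 kN/m over full span:
  θ_2 = -wx(L-x)(L-2x)/(12EI) = -4·6·(12-6)·(12-2·6)/(12·100000) = 0 rad
Load 3 — point force P=16 kN at a=4 m (b=L-a=8):
  θ_3 = Pa²(L-x)(2bL-(3b+a)(L-x))/(2L³EI)  [x>a] = 16·4²·(12-6)·(2·8·12-(3·8+4)·(12-6))/(2·12³·100000) = 1/9375 rad
Load 4 — applied couple M₀=8 kN·m at a=8 m (b=L-a=4):
  θ_4 = (R_Ax²/2 - M_Ax)/EI  [x≤a] with R_A=8/9, M_A=8/3 = ((8/9)·6²/2 - (8/3)·6)/100000 = 0 rad
Superposition: θ = Σ θ_i = -7/187500 rad ≈ -0.000037 rad

θ(6) = -7/187500 rad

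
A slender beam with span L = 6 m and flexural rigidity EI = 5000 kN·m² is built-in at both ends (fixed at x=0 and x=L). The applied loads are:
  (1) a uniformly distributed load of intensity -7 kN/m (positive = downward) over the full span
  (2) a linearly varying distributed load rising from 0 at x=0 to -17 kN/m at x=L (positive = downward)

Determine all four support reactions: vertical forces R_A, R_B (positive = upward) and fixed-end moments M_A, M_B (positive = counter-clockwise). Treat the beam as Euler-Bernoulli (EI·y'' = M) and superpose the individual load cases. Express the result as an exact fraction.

R_A = -363/10 kN, M_A = -207/5 kN·m, R_B = -567/10 kN, M_B = 258/5 kN·m

Load 1 — uniform load w=-7 kN/m over full span:
  R_A = wL/2 = (-7)·6/2 = -21 kN
  M_A = wL²/12 = (-7)·6²/12 = -21 kN·m
  R_B = wL/2 = (-7)·6/2 = -21 kN
  M_B = -wL²/12 = -(-7)·6²/12 = 21 kN·m
Load 2 — triangular load w₀=-17 kN/m (0→w₀ over full span):
  R_A = 3w₀L/20 = 3·(-17)·6/20 = -153/10 kN
  M_A = w₀L²/30 = (-17)·6²/30 = -102/5 kN·m
  R_B = 7w₀L/20 = 7·(-17)·6/20 = -357/10 kN
  M_B = -w₀L²/20 = -(-17)·6²/20 = 153/5 kN·m
Superposition: R_A = -363/10 kN, M_A = -207/5 kN·m, R_B = -567/10 kN, M_B = 258/5 kN·m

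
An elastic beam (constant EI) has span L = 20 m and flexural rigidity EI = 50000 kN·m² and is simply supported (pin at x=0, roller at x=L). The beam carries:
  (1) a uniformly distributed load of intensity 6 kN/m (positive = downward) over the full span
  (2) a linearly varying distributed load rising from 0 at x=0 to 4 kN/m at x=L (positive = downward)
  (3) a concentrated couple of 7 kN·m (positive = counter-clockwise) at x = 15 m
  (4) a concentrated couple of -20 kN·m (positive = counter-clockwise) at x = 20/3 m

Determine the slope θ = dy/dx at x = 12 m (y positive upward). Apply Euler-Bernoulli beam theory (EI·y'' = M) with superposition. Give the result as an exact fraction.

θ(12) = 279239/18000000 rad

Load 1 — uniform load w=6 kN/m over full span:
  θ_1 = -w(L³-6Lx²+4x³)/(24EI) = -6·(20³-6·20·12²+4·12³)/(24·50000) = 37/3125 rad
Load 2 — triangular load w₀=4 kN/m (0→w₀ over full span):
  θ_2 = -w₀(7L⁴-30L²x²+15x⁴)/(360LEI) = -4·(7·20⁴-30·20²·12²+15·12⁴)/(360·20·50000) = 464/140625 rad
Load 3 — applied couple M₀=7 kN·m at a=15 m (b=L-a=5):
  θ_3 = (M₀x²/(2L)+C₁)/EI  [x≤a] with C₁=M₀(3b²-L²)/(6L)=-455/24 = (7·12²/(2·20)+(-455/24))/50000 = 749/6000000 rad
Load 4 — applied couple M₀=-20 kN·m at a=20/3 m (b=L-a=40/3):
  θ_4 = (M₀x²/(2L)-M₀(x-a)+C₁)/EI  [x>a] with C₁=M₀(3b²-L²)/(6L)=-200/9 = ((-20)·12²/(2·20)-(-20)·(12-(20/3))+(-200/9))/50000 = 7/28125 rad
Superposition: θ = Σ θ_i = 279239/18000000 rad ≈ 0.015513 rad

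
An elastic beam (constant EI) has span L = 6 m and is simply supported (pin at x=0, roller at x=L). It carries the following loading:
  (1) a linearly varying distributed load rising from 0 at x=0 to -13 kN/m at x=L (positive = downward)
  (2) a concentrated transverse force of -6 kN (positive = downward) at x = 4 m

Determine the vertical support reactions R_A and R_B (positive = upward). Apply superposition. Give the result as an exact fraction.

R_A = -15 kN, R_B = -30 kN

Load 1 — triangular load w₀=-13 kN/m (0→w₀ over full span):
  R_A = w₀L/6 = (-13)·6/6 = -13 kN
  R_B = w₀L/3 = (-13)·6/3 = -26 kN
Load 2 — point force P=-6 kN at a=4 m (b=L-a=2):
  R_A = Pb/L = (-6)·2/6 = -2 kN
  R_B = Pa/L = (-6)·4/6 = -4 kN
Superposition: R_A = -15 kN, R_B = -30 kN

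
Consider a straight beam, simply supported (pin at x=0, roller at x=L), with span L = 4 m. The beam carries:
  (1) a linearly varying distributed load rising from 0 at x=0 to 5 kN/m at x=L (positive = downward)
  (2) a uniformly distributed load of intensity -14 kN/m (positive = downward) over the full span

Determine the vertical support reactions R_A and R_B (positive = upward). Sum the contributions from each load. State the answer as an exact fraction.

Load 1 — triangular load w₀=5 kN/m (0→w₀ over full span):
  R_A = w₀L/6 = 5·4/6 = 10/3 kN
  R_B = w₀L/3 = 5·4/3 = 20/3 kN
Load 2 — uniform load w=-14 kN/m over full span:
  R_A = wL/2 = (-14)·4/2 = -28 kN
  R_B = wL/2 = (-14)·4/2 = -28 kN
Superposition: R_A = -74/3 kN, R_B = -64/3 kN

R_A = -74/3 kN, R_B = -64/3 kN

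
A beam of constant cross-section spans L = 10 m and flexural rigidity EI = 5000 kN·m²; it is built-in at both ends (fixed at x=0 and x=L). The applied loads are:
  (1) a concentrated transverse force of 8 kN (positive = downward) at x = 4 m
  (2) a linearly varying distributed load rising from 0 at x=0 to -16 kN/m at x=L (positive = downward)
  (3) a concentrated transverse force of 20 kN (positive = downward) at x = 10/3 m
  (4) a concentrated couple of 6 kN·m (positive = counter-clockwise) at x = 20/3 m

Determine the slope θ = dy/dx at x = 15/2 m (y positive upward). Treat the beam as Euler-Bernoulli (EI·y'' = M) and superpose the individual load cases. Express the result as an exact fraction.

Load 1 — point force P=8 kN at a=4 m (b=L-a=6):
  θ_1 = Pa²(L-x)(2bL-(3b+a)(L-x))/(2L³EI)  [x>a] = 8·4²·(10-(15/2))·(2·6·10-(3·6+4)·(10-(15/2)))/(2·10³·5000) = 13/6250 rad
Load 2 — triangular load w₀=-16 kN/m (0→w₀ over full span):
  θ_2 = -w₀(2x(L-x)(L-2x)(x+2L)+x²(L-x)²)/(120LEI) = -(-16)·(2·(15/2)·(10-(15/2))·(10-2·(15/2))·((15/2)+2·10)+(15/2)²·(10-(15/2))²)/(120·10·5000) = -41/3200 rad
Load 3 — point force P=20 kN at a=10/3 m (b=L-a=20/3):
  θ_3 = Pa²(L-x)(2bL-(3b+a)(L-x))/(2L³EI)  [x>a] = 20·(10/3)²·(10-(15/2))·(2·(20/3)·10-(3·(20/3)+(10/3))·(10-(15/2)))/(2·10³·5000) = 1/240 rad
Load 4 — applied couple M₀=6 kN·m at a=20/3 m (b=L-a=10/3):
  θ_4 = (R_Ax²/2 - M_Ax - M₀(x-a))/EI  [x>a] with R_A=4/5, M_A=2 = ((4/5)·(15/2)²/2 - 2·(15/2) - 6·((15/2)-(20/3)))/5000 = 1/2000 rad
Superposition: θ = Σ θ_i = -7279/1200000 rad ≈ -0.006066 rad

θ(15/2) = -7279/1200000 rad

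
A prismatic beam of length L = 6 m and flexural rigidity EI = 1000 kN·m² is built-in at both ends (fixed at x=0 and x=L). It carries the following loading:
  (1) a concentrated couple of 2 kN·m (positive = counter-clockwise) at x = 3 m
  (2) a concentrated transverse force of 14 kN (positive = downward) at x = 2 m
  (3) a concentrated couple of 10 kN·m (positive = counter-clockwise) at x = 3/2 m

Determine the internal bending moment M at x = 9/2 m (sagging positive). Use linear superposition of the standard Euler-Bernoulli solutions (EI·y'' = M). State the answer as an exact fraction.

Load 1 — applied couple M₀=2 kN·m at a=3 m (b=L-a=3):
  M_1 = R_Ax - M_A - M₀  [x>a] with R_A=1/2, M_A=1/2 = (1/2)·(9/2) - (1/2) - 2 = -1/4 kN·m
Load 2 — point force P=14 kN at a=2 m (b=L-a=4):
  M_2 = Pa²(a+3b)(L-x)/L³ - Pa²b/L²  [x>a] = 14·2²·(2+3·4)·(6-(9/2))/6³ - 14·2²·4/6² = -7/9 kN·m
Load 3 — applied couple M₀=10 kN·m at a=3/2 m (b=L-a=9/2):
  M_3 = R_Ax - M_A - M₀  [x>a] with R_A=15/8, M_A=-15/8 = (15/8)·(9/2) - (-15/8) - 10 = 5/16 kN·m
Superposition: M = Σ M_i = -103/144 kN·m ≈ -0.715278 kN·m

M(9/2) = -103/144 kN·m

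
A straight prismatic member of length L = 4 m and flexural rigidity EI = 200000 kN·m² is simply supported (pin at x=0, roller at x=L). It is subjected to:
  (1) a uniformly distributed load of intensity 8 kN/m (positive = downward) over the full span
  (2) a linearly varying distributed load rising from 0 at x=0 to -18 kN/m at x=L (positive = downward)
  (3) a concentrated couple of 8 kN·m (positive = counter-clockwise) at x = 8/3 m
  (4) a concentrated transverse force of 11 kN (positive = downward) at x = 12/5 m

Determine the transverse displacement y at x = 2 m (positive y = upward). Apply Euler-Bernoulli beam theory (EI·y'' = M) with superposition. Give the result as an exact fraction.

y(2) = -8413/112500000 m

Load 1 — uniform load w=8 kN/m over full span:
  y_1 = -wx(L³-2Lx²+x³)/(24EI) = -8·2·(4³-2·4·2²+2³)/(24·200000) = -1/7500 m
Load 2 — triangular load w₀=-18 kN/m (0→w₀ over full span):
  y_2 = -w₀x(7L⁴-10L²x²+3x⁴)/(360LEI) = -(-18)·2·(7·4⁴-10·4²·2²+3·2⁴)/(360·4·200000) = 3/20000 m
Load 3 — applied couple M₀=8 kN·m at a=8/3 m (b=L-a=4/3):
  y_3 = (M₀x³/(6L)+C₁x)/EI  [x≤a] with C₁=M₀(3b²-L²)/(6L)=-32/9 = (8·2³/(6·4)+(-32/9)·2)/200000 = -1/45000 m
Load 4 — point force P=11 kN at a=12/5 m (b=L-a=8/5):
  y_4 = -Pbx(L²-b²-x²)/(6LEI)  [x≤a] = -11·(8/5)·2·(4²-(8/5)²-2²)/(6·4·200000) = -649/9375000 m
Superposition: y = Σ y_i = -8413/112500000 m ≈ -0.000075 m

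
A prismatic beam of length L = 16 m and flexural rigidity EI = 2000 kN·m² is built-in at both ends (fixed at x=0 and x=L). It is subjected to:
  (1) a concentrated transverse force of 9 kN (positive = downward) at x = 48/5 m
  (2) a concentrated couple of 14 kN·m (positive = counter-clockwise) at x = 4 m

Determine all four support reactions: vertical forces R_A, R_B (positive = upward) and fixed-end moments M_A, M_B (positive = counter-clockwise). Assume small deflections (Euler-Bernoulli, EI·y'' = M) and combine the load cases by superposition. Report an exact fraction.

Load 1 — point force P=9 kN at a=48/5 m (b=L-a=32/5):
  R_A = Pb²(3a+b)/L³ = 9·(32/5)²·(3·(48/5)+(32/5))/16³ = 396/125 kN
  M_A = Pab²/L² = 9·(48/5)·(32/5)²/16² = 1728/125 kN·m
  R_B = Pa²(a+3b)/L³ = 9·(48/5)²·((48/5)+3·(32/5))/16³ = 729/125 kN
  M_B = -Pa²b/L² = -9·(48/5)²·(32/5)/16² = -2592/125 kN·m
Load 2 — applied couple M₀=14 kN·m at a=4 m (b=L-a=12):
  R_A = 6M₀ab/L³ = 6·14·4·12/16³ = 63/64 kN
  M_A = M₀b(2a-b)/L² = 14·12·(2·4-12)/16² = -21/8 kN·m
  R_B = -6M₀ab/L³ = -6·14·4·12/16³ = -63/64 kN
  M_B = M₀a(2b-a)/L² = 14·4·(2·12-4)/16² = 35/8 kN·m
Superposition: R_A = 33219/8000 kN, M_A = 11199/1000 kN·m, R_B = 38781/8000 kN, M_B = -16361/1000 kN·m

R_A = 33219/8000 kN, M_A = 11199/1000 kN·m, R_B = 38781/8000 kN, M_B = -16361/1000 kN·m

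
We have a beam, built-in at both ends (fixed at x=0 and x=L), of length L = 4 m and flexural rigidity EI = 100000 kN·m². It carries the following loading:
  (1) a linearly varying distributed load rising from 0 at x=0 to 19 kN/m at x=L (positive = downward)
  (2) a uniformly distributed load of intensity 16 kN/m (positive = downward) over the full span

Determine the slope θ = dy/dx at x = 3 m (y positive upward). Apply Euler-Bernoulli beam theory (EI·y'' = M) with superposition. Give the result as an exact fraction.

θ(3) = 2059/16000000 rad

Load 1 — triangular load w₀=19 kN/m (0→w₀ over full span):
  θ_1 = -w₀(2x(L-x)(L-2x)(x+2L)+x²(L-x)²)/(120LEI) = -19·(2·3·(4-3)·(4-2·3)·(3+2·4)+3²·(4-3)²)/(120·4·100000) = 779/16000000 rad
Load 2 — uniform load w=16 kN/m over full span:
  θ_2 = -wx(L-x)(L-2x)/(12EI) = -16·3·(4-3)·(4-2·3)/(12·100000) = 1/12500 rad
Superposition: θ = Σ θ_i = 2059/16000000 rad ≈ 0.000129 rad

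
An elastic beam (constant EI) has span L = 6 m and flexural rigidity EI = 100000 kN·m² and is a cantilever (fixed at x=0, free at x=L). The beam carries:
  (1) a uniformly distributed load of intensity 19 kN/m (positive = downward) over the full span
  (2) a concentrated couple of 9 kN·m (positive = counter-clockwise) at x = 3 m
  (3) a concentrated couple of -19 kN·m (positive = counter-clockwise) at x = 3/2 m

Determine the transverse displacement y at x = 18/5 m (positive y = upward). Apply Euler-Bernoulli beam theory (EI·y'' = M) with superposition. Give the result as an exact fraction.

y(18/5) = -7435953/500000000 m

Load 1 — uniform load w=19 kN/m over full span:
  y_1 = -wx²(x²-4Lx+6L²)/(24EI) = -19·(18/5)²·((18/5)²-4·6·(18/5)+6·6²)/(24·100000) = -457083/31250000 m
Load 2 — applied couple M₀=9 kN·m at a=3 m (b=L-a=3):
  y_2 = M₀a(2x-a)/(2EI)  [x>a] = 9·3·(2·(18/5)-3)/(2·100000) = 567/1000000 m
Load 3 — applied couple M₀=-19 kN·m at a=3/2 m (b=L-a=9/2):
  y_3 = M₀a(2x-a)/(2EI)  [x>a] = (-19)·(3/2)·(2·(18/5)-(3/2))/(2·100000) = -3249/4000000 m
Superposition: y = Σ y_i = -7435953/500000000 m ≈ -0.014872 m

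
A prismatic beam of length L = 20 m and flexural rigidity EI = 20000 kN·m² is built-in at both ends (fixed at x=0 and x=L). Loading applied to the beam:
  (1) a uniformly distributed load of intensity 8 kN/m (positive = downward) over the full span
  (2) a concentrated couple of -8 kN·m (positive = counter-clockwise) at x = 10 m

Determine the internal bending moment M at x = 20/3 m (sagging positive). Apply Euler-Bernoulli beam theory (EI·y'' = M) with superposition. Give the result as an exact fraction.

Load 1 — uniform load w=8 kN/m over full span:
  M_1 = wLx/2 - wL²/12 - wx²/2 = 8·20·(20/3)/2 - 8·20²/12 - 8·(20/3)²/2 = 800/9 kN·m
Load 2 — applied couple M₀=-8 kN·m at a=10 m (b=L-a=10):
  M_2 = R_Ax - M_A  [x≤a] with R_A=-3/5, M_A=-2 = (-3/5)·(20/3) - (-2) = -2 kN·m
Superposition: M = Σ M_i = 782/9 kN·m ≈ 86.888889 kN·m

M(20/3) = 782/9 kN·m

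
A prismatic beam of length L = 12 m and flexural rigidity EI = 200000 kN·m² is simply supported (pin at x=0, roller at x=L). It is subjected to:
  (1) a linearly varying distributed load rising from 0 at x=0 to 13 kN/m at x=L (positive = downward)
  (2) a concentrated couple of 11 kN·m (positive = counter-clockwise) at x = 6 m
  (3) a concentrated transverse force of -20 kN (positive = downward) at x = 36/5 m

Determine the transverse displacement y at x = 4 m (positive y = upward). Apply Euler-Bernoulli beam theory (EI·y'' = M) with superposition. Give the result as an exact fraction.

y(4) = -34933/7500000 m

Load 1 — triangular load w₀=13 kN/m (0→w₀ over full span):
  y_1 = -w₀x(7L⁴-10L²x²+3x⁴)/(360LEI) = -13·4·(7·12⁴-10·12²·4²+3·4⁴)/(360·12·200000) = -208/28125 m
Load 2 — applied couple M₀=11 kN·m at a=6 m (b=L-a=6):
  y_2 = (M₀x³/(6L)+C₁x)/EI  [x≤a] with C₁=M₀(3b²-L²)/(6L)=-11/2 = (11·4³/(6·12)+(-11/2)·4)/200000 = -11/180000 m
Load 3 — point force P=-20 kN at a=36/5 m (b=L-a=24/5):
  y_3 = -Pbx(L²-b²-x²)/(6LEI)  [x≤a] = -(-20)·(24/5)·4·(12²-(24/5)²-4²)/(6·12·200000) = 656/234375 m
Superposition: y = Σ y_i = -34933/7500000 m ≈ -0.004658 m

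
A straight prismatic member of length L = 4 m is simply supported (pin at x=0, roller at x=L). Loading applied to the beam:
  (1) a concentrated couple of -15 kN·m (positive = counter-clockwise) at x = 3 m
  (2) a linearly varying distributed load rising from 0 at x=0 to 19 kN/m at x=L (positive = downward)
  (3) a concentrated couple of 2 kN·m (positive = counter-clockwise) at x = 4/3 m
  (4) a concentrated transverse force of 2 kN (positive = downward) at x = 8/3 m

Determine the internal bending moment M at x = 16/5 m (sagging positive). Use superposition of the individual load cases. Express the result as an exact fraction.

Load 1 — applied couple M₀=-15 kN·m at a=3 m (b=L-a=1):
  M_1 = M₀x/L - M₀  [x>a] = (-15)·(16/5)/4 - (-15) = 3 kN·m
Load 2 — triangular load w₀=19 kN/m (0→w₀ over full span):
  M_2 = w₀Lx/6 - w₀x³/(6L) = 19·4·(16/5)/6 - 19·(16/5)³/(6·4) = 1824/125 kN·m
Load 3 — applied couple M₀=2 kN·m at a=4/3 m (b=L-a=8/3):
  M_3 = M₀x/L - M₀  [x>a] = 2·(16/5)/4 - 2 = -2/5 kN·m
Load 4 — point force P=2 kN at a=8/3 m (b=L-a=4/3):
  M_4 = Pa(L-x)/L  [x>a] = 2·(8/3)·(4-(16/5))/4 = 16/15 kN·m
Superposition: M = Σ M_i = 6847/375 kN·m ≈ 18.258667 kN·m

M(16/5) = 6847/375 kN·m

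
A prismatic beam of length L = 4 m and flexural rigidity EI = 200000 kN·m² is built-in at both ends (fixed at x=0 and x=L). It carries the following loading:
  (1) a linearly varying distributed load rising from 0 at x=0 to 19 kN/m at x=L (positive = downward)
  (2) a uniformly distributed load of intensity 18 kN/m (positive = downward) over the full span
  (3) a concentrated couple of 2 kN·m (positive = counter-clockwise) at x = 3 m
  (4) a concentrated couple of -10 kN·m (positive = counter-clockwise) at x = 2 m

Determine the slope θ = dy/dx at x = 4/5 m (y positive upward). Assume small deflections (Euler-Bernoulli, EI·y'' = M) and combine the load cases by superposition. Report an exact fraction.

Load 1 — triangular load w₀=19 kN/m (0→w₀ over full span):
  θ_1 = -w₀(2x(L-x)(L-2x)(x+2L)+x²(L-x)²)/(120LEI) = -19·(2·(4/5)·(4-(4/5))·(4-2·(4/5))·((4/5)+2·4)+(4/5)²·(4-(4/5))²)/(120·4·200000) = -133/5859375 rad
Load 2 — uniform load w=18 kN/m over full span:
  θ_2 = -wx(L-x)(L-2x)/(12EI) = -18·(4/5)·(4-(4/5))·(4-2·(4/5))/(12·200000) = -18/390625 rad
Load 3 — applied couple M₀=2 kN·m at a=3 m (b=L-a=1):
  θ_3 = (R_Ax²/2 - M_Ax)/EI  [x≤a] with R_A=9/16, M_A=5/8 = ((9/16)·(4/5)²/2 - (5/8)·(4/5))/200000 = -1/625000 rad
Load 4 — applied couple M₀=-10 kN·m at a=2 m (b=L-a=2):
  θ_4 = (R_Ax²/2 - M_Ax)/EI  [x≤a] with R_A=-15/4, M_A=-5/2 = ((-15/4)·(4/5)²/2 - (-5/2)·(4/5))/200000 = 1/250000 rad
Superposition: θ = Σ θ_i = -6223/93750000 rad ≈ -0.000066 rad

θ(4/5) = -6223/93750000 rad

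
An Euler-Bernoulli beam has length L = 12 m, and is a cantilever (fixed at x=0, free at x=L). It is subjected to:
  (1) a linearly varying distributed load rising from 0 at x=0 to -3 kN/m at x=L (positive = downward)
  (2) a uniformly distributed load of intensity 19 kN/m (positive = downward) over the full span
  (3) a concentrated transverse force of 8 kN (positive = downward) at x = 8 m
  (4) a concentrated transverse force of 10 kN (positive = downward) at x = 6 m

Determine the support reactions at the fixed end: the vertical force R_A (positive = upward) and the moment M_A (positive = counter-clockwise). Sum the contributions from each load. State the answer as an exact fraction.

R_A = 228 kN, M_A = 1348 kN·m

Load 1 — triangular load w₀=-3 kN/m (0→w₀ over full span):
  R_A = w₀L/2 = (-3)·12/2 = -18 kN
  M_A = w₀L²/3 = (-3)·12²/3 = -144 kN·m
Load 2 — uniform load w=19 kN/m over full span:
  R_A = wL = 19·12 = 228 kN
  M_A = wL²/2 = 19·12²/2 = 1368 kN·m
Load 3 — point force P=8 kN at a=8 m (b=L-a=4):
  R_A = P = 8 kN
  M_A = Pa = 8·8 = 64 kN·m
Load 4 — point force P=10 kN at a=6 m (b=L-a=6):
  R_A = P = 10 kN
  M_A = Pa = 10·6 = 60 kN·m
Superposition: R_A = 228 kN, M_A = 1348 kN·m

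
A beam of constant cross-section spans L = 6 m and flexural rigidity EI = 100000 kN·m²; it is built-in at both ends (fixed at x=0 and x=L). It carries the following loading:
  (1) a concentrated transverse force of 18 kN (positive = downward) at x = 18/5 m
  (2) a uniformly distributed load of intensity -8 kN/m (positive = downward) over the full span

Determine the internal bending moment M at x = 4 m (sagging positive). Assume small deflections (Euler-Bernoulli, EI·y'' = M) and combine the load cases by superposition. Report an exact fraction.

Load 1 — point force P=18 kN at a=18/5 m (b=L-a=12/5):
  M_1 = Pa²(a+3b)(L-x)/L³ - Pa²b/L²  [x>a] = 18·(18/5)²·((18/5)+3·(12/5))·(6-4)/6³ - 18·(18/5)²·(12/5)/6² = 972/125 kN·m
Load 2 — uniform load w=-8 kN/m over full span:
  M_2 = wLx/2 - wL²/12 - wx²/2 = (-8)·6·4/2 - (-8)·6²/12 - (-8)·4²/2 = -8 kN·m
Superposition: M = Σ M_i = -28/125 kN·m ≈ -0.224000 kN·m

M(4) = -28/125 kN·m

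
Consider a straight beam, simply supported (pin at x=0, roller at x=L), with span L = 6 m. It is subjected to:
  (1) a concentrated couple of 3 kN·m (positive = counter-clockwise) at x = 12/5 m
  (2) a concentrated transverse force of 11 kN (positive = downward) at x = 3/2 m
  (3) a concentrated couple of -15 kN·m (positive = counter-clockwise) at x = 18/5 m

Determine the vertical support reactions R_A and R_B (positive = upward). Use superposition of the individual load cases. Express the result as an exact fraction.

R_A = 25/4 kN, R_B = 19/4 kN

Load 1 — applied couple M₀=3 kN·m at a=12/5 m (b=L-a=18/5):
  R_A = M₀/L = 3/6 = 1/2 kN
  R_B = -M₀/L = -3/6 = -1/2 kN
Load 2 — point force P=11 kN at a=3/2 m (b=L-a=9/2):
  R_A = Pb/L = 11·(9/2)/6 = 33/4 kN
  R_B = Pa/L = 11·(3/2)/6 = 11/4 kN
Load 3 — applied couple M₀=-15 kN·m at a=18/5 m (b=L-a=12/5):
  R_A = M₀/L = (-15)/6 = -5/2 kN
  R_B = -M₀/L = -(-15)/6 = 5/2 kN
Superposition: R_A = 25/4 kN, R_B = 19/4 kN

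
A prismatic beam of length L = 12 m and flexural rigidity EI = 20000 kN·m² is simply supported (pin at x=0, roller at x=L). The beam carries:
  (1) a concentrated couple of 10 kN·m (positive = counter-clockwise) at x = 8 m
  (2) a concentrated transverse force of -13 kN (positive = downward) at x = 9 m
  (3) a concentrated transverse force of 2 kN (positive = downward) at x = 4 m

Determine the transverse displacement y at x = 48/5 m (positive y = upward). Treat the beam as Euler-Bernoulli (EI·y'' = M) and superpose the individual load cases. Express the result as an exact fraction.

Load 1 — applied couple M₀=10 kN·m at a=8 m (b=L-a=4):
  y_1 = (M₀x³/(6L)-M₀(x-a)²/2+C₁x)/EI  [x>a] with C₁=M₀(3b²-L²)/(6L)=-40/3 = (10·(48/5)³/(6·12)-10·((48/5)-8)²/2+(-40/3)·(48/5))/20000 = -14/15625 m
Load 2 — point force P=-13 kN at a=9 m (b=L-a=3):
  y_2 = -Pa(L-x)(2Lx-a²-x²)/(6LEI)  [x>a] = -(-13)·9·(12-(48/5))·(2·12·(48/5)-9²-(48/5)²)/(6·12·20000) = 55809/5000000 m
Load 3 — point force P=2 kN at a=4 m (b=L-a=8):
  y_3 = -Pa(L-x)(2Lx-a²-x²)/(6LEI)  [x>a] = -2·4·(12-(48/5))·(2·12·(48/5)-4²-(48/5)²)/(6·12·20000) = -382/234375 m
Superposition: y = Σ y_i = 129539/15000000 m ≈ 0.008636 m

y(48/5) = 129539/15000000 m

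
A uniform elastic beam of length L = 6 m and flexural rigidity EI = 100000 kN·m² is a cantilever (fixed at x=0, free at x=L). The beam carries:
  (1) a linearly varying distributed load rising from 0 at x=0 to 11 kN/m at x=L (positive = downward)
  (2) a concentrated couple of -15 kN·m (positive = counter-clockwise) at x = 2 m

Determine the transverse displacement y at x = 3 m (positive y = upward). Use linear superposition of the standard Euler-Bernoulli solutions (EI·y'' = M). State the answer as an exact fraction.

Load 1 — triangular load w₀=11 kN/m (0→w₀ over full span):
  y_1 = (w₀Lx³/12-w₀L²x²/6-w₀x⁵/(120L))/EI = (11·6·3³/12-11·6²·3²/6-11·3⁵/(120·6))/100000 = -35937/8000000 m
Load 2 — applied couple M₀=-15 kN·m at a=2 m (b=L-a=4):
  y_2 = M₀a(2x-a)/(2EI)  [x>a] = (-15)·2·(2·3-2)/(2·100000) = -3/5000 m
Superposition: y = Σ y_i = -40737/8000000 m ≈ -0.005092 m

y(3) = -40737/8000000 m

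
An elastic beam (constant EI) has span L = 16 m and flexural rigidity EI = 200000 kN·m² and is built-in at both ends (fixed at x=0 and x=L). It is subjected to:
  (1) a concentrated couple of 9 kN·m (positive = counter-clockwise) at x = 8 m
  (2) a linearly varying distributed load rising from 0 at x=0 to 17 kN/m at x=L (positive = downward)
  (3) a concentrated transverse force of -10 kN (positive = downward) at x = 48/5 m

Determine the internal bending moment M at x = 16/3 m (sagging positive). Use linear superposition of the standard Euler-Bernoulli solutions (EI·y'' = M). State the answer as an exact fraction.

Load 1 — applied couple M₀=9 kN·m at a=8 m (b=L-a=8):
  M_1 = R_Ax - M_A  [x≤a] with R_A=27/32, M_A=9/4 = (27/32)·(16/3) - (9/4) = 9/4 kN·m
Load 2 — triangular load w₀=17 kN/m (0→w₀ over full span):
  M_2 = 3w₀Lx/20 - w₀L²/30 - w₀x³/(6L) = 3·17·16·(16/3)/20 - 17·16²/30 - 17·(16/3)³/(6·16) = 18496/405 kN·m
Load 3 — point force P=-10 kN at a=48/5 m (b=L-a=32/5):
  M_3 = Pb²(3a+b)x/L³ - Pab²/L²  [x≤a] = (-10)·(32/5)²·(3·(48/5)+(32/5))·(16/3)/16³ - (-10)·(48/5)·(32/5)²/16² = -256/75 kN·m
Superposition: M = Σ M_i = 360497/8100 kN·m ≈ 44.505802 kN·m

M(16/3) = 360497/8100 kN·m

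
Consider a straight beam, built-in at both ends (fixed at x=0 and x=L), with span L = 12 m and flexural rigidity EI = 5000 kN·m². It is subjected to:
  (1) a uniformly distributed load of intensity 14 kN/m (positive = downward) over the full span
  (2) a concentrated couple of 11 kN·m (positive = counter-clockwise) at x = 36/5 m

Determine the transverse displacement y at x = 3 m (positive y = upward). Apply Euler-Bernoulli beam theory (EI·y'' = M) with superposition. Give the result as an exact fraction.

y(3) = -8703/100000 m

Load 1 — uniform load w=14 kN/m over full span:
  y_1 = -wx²(L-x)²/(24EI) = -14·3²·(12-3)²/(24·5000) = -1701/20000 m
Load 2 — applied couple M₀=11 kN·m at a=36/5 m (b=L-a=24/5):
  y_2 = (R_Ax³/6 - M_Ax²/2)/EI  [x≤a] with R_A=33/25, M_A=88/25 = ((33/25)·3³/6 - (88/25)·3²/2)/5000 = -99/50000 m
Superposition: y = Σ y_i = -8703/100000 m ≈ -0.087030 m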